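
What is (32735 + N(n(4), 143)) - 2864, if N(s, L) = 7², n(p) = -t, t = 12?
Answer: 29920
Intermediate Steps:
n(p) = -12 (n(p) = -1*12 = -12)
N(s, L) = 49
(32735 + N(n(4), 143)) - 2864 = (32735 + 49) - 2864 = 32784 - 2864 = 29920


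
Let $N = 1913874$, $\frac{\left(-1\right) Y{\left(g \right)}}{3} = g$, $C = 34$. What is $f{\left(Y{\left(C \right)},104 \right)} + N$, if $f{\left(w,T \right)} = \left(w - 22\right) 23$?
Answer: $1911022$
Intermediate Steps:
$Y{\left(g \right)} = - 3 g$
$f{\left(w,T \right)} = -506 + 23 w$ ($f{\left(w,T \right)} = \left(-22 + w\right) 23 = -506 + 23 w$)
$f{\left(Y{\left(C \right)},104 \right)} + N = \left(-506 + 23 \left(\left(-3\right) 34\right)\right) + 1913874 = \left(-506 + 23 \left(-102\right)\right) + 1913874 = \left(-506 - 2346\right) + 1913874 = -2852 + 1913874 = 1911022$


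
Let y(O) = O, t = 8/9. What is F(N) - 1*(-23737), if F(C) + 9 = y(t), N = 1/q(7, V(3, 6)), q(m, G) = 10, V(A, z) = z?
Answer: 213560/9 ≈ 23729.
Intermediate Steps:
t = 8/9 (t = 8*(1/9) = 8/9 ≈ 0.88889)
N = 1/10 ≈ 0.10000
F(C) = -73/9 (F(C) = -9 + 8/9 = -73/9)
F(N) - 1*(-23737) = -73/9 - 1*(-23737) = -73/9 + 23737 = 213560/9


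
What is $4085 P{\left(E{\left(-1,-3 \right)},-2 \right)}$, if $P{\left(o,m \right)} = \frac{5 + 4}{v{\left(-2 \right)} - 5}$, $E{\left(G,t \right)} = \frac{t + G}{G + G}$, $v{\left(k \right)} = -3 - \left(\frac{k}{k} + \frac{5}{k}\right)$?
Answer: $- \frac{73530}{13} \approx -5656.2$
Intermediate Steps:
$v{\left(k \right)} = -4 - \frac{5}{k}$ ($v{\left(k \right)} = -3 - \left(1 + \frac{5}{k}\right) = -4 - \frac{5}{k}$)
$E{\left(G,t \right)} = \frac{G + t}{2 G}$
$P{\left(o,m \right)} = - \frac{18}{13}$ ($P{\left(o,m \right)} = \frac{5 + 4}{\left(-4 - \frac{5}{-2}\right) - 5} = \frac{9}{\left(-4 - - \frac{5}{2}\right) - 5} = \frac{9}{\left(-4 + \frac{5}{2}\right) - 5} = \frac{9}{- \frac{3}{2} - 5} = \frac{9}{- \frac{13}{2}} = 9 \left(- \frac{2}{13}\right) = - \frac{18}{13}$)
$4085 P{\left(E{\left(-1,-3 \right)},-2 \right)} = 4085 \left(- \frac{18}{13}\right) = - \frac{73530}{13}$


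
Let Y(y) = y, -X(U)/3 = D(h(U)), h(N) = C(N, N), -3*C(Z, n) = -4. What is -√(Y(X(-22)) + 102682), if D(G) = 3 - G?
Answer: -√102677 ≈ -320.43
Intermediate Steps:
C(Z, n) = 4/3 (C(Z, n) = -⅓*(-4) = 4/3)
h(N) = 4/3
X(U) = -5 (X(U) = -3*(3 - 1*4/3) = -3*(3 - 4/3) = -3*5/3 = -5)
-√(Y(X(-22)) + 102682) = -√(-5 + 102682) = -√102677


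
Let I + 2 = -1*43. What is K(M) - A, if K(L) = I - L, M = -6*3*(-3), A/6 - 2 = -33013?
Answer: 197967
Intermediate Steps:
A = -198066 (A = 12 + 6*(-33013) = 12 - 198078 = -198066)
I = -45 (I = -2 - 1*43 = -2 - 43 = -45)
M = 54 (M = -18*(-3) = 54)
K(L) = -45 - L
K(M) - A = (-45 - 1*54) - 1*(-198066) = (-45 - 54) + 198066 = -99 + 198066 = 197967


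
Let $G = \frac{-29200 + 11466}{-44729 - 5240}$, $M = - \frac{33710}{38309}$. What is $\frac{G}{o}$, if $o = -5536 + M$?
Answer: $- \frac{339685903}{5299520608823} \approx -6.4097 \cdot 10^{-5}$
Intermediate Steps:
$M = - \frac{33710}{38309}$ ($M = \left(-33710\right) \frac{1}{38309} = - \frac{33710}{38309} \approx -0.87995$)
$G = \frac{17734}{49969}$ ($G = - \frac{17734}{-49969} = \left(-17734\right) \left(- \frac{1}{49969}\right) = \frac{17734}{49969} \approx 0.3549$)
$o = - \frac{212112334}{38309}$ ($o = -5536 - \frac{33710}{38309} = - \frac{212112334}{38309} \approx -5536.9$)
$\frac{G}{o} = \frac{17734}{49969 \left(- \frac{212112334}{38309}\right)} = \frac{17734}{49969} \left(- \frac{38309}{212112334}\right) = - \frac{339685903}{5299520608823}$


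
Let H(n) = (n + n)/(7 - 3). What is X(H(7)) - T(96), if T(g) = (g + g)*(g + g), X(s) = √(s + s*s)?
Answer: -36864 + 3*√7/2 ≈ -36860.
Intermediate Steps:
H(n) = n/2 (H(n) = (2*n)/4 = (2*n)*(¼) = n/2)
X(s) = √(s + s²)
T(g) = 4*g² (T(g) = (2*g)*(2*g) = 4*g²)
X(H(7)) - T(96) = √(((½)*7)*(1 + (½)*7)) - 4*96² = √(7*(1 + 7/2)/2) - 4*9216 = √((7/2)*(9/2)) - 1*36864 = √(63/4) - 36864 = 3*√7/2 - 36864 = -36864 + 3*√7/2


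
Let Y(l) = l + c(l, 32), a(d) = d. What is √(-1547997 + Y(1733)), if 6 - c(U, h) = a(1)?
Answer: 11*I*√12779 ≈ 1243.5*I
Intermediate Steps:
c(U, h) = 5 (c(U, h) = 6 - 1*1 = 6 - 1 = 5)
Y(l) = 5 + l (Y(l) = l + 5 = 5 + l)
√(-1547997 + Y(1733)) = √(-1547997 + (5 + 1733)) = √(-1547997 + 1738) = √(-1546259) = 11*I*√12779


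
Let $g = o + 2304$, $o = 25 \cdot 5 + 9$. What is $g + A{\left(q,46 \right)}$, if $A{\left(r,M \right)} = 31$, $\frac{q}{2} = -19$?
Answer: $2469$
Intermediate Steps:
$q = -38$ ($q = 2 \left(-19\right) = -38$)
$o = 134$ ($o = 125 + 9 = 134$)
$g = 2438$ ($g = 134 + 2304 = 2438$)
$g + A{\left(q,46 \right)} = 2438 + 31 = 2469$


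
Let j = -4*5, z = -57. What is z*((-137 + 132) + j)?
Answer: 1425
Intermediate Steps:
j = -20
z*((-137 + 132) + j) = -57*((-137 + 132) - 20) = -57*(-5 - 20) = -57*(-25) = 1425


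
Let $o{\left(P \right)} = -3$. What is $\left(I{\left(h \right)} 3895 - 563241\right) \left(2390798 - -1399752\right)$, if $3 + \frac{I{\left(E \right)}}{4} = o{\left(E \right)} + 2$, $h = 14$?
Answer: $-2371220248550$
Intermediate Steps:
$I{\left(E \right)} = -16$ ($I{\left(E \right)} = -12 + 4 \left(-3 + 2\right) = -12 + 4 \left(-1\right) = -12 - 4 = -16$)
$\left(I{\left(h \right)} 3895 - 563241\right) \left(2390798 - -1399752\right) = \left(\left(-16\right) 3895 - 563241\right) \left(2390798 - -1399752\right) = \left(-62320 - 563241\right) \left(2390798 + \left(-46541 + 1446293\right)\right) = - 625561 \left(2390798 + 1399752\right) = \left(-625561\right) 3790550 = -2371220248550$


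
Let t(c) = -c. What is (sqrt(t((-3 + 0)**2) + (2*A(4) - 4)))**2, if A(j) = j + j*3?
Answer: 19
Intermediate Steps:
A(j) = 4*j (A(j) = j + 3*j = 4*j)
(sqrt(t((-3 + 0)**2) + (2*A(4) - 4)))**2 = (sqrt(-(-3 + 0)**2 + (2*(4*4) - 4)))**2 = (sqrt(-1*(-3)**2 + (2*16 - 4)))**2 = (sqrt(-1*9 + (32 - 4)))**2 = (sqrt(-9 + 28))**2 = (sqrt(19))**2 = 19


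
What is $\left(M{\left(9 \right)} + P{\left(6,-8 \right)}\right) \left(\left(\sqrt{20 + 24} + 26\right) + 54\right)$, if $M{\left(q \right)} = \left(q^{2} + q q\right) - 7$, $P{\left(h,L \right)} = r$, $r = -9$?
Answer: $11680 + 292 \sqrt{11} \approx 12648.0$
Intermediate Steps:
$P{\left(h,L \right)} = -9$
$M{\left(q \right)} = -7 + 2 q^{2}$ ($M{\left(q \right)} = \left(q^{2} + q^{2}\right) - 7 = 2 q^{2} - 7 = -7 + 2 q^{2}$)
$\left(M{\left(9 \right)} + P{\left(6,-8 \right)}\right) \left(\left(\sqrt{20 + 24} + 26\right) + 54\right) = \left(\left(-7 + 2 \cdot 9^{2}\right) - 9\right) \left(\left(\sqrt{20 + 24} + 26\right) + 54\right) = \left(\left(-7 + 2 \cdot 81\right) - 9\right) \left(\left(\sqrt{44} + 26\right) + 54\right) = \left(\left(-7 + 162\right) - 9\right) \left(\left(2 \sqrt{11} + 26\right) + 54\right) = \left(155 - 9\right) \left(\left(26 + 2 \sqrt{11}\right) + 54\right) = 146 \left(80 + 2 \sqrt{11}\right) = 11680 + 292 \sqrt{11}$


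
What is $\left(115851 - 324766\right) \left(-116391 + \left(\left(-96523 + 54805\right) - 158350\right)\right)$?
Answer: $66113031985$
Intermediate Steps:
$\left(115851 - 324766\right) \left(-116391 + \left(\left(-96523 + 54805\right) - 158350\right)\right) = - 208915 \left(-116391 - 200068\right) = \left(-208915\right) \left(-316459\right) = 66113031985$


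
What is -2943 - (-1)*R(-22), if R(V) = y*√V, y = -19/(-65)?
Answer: -2943 + 19*I*√22/65 ≈ -2943.0 + 1.371*I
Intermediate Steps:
y = 19/65 (y = -19*(-1/65) = 19/65 ≈ 0.29231)
R(V) = 19*√V/65
-2943 - (-1)*R(-22) = -2943 - (-1)*19*√(-22)/65 = -2943 - (-1)*19*(I*√22)/65 = -2943 - (-1)*19*I*√22/65 = -2943 - (-19)*I*√22/65 = -2943 + 19*I*√22/65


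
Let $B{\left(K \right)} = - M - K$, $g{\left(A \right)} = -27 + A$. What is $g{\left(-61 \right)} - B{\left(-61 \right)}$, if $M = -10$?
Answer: $-159$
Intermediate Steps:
$B{\left(K \right)} = 10 - K$ ($B{\left(K \right)} = \left(-1\right) \left(-10\right) - K = 10 - K$)
$g{\left(-61 \right)} - B{\left(-61 \right)} = \left(-27 - 61\right) - \left(10 - -61\right) = -88 - \left(10 + 61\right) = -88 - 71 = -159$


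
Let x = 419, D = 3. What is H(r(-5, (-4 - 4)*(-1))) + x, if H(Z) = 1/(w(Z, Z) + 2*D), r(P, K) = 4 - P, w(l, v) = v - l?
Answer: 2515/6 ≈ 419.17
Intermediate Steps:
H(Z) = ⅙ (H(Z) = 1/((Z - Z) + 2*3) = 1/(0 + 6) = 1/6 = ⅙)
H(r(-5, (-4 - 4)*(-1))) + x = ⅙ + 419 = 2515/6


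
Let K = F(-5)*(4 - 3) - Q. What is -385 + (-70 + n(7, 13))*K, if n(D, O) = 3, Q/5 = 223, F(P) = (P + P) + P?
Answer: 75325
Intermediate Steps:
F(P) = 3*P (F(P) = 2*P + P = 3*P)
Q = 1115 (Q = 5*223 = 1115)
K = -1130 (K = (3*(-5))*(4 - 3) - 1*1115 = -15*1 - 1115 = -15 - 1115 = -1130)
-385 + (-70 + n(7, 13))*K = -385 + (-70 + 3)*(-1130) = -385 - 67*(-1130) = -385 + 75710 = 75325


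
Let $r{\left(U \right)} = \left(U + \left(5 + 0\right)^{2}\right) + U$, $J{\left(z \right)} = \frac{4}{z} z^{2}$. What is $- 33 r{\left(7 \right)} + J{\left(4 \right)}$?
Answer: $-1271$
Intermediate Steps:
$J{\left(z \right)} = 4 z$
$r{\left(U \right)} = 25 + 2 U$ ($r{\left(U \right)} = \left(U + 5^{2}\right) + U = \left(U + 25\right) + U = \left(25 + U\right) + U = 25 + 2 U$)
$- 33 r{\left(7 \right)} + J{\left(4 \right)} = - 33 \left(25 + 2 \cdot 7\right) + 4 \cdot 4 = - 33 \left(25 + 14\right) + 16 = \left(-33\right) 39 + 16 = -1287 + 16 = -1271$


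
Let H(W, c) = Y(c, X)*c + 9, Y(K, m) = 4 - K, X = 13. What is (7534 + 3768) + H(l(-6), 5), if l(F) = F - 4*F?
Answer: 11306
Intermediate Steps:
l(F) = -3*F
H(W, c) = 9 + c*(4 - c) (H(W, c) = (4 - c)*c + 9 = c*(4 - c) + 9 = 9 + c*(4 - c))
(7534 + 3768) + H(l(-6), 5) = (7534 + 3768) + (9 - 1*5*(-4 + 5)) = 11302 + (9 - 1*5*1) = 11302 + (9 - 5) = 11302 + 4 = 11306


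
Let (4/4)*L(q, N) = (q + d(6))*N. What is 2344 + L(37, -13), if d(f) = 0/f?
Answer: 1863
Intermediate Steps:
d(f) = 0
L(q, N) = N*q (L(q, N) = (q + 0)*N = q*N = N*q)
2344 + L(37, -13) = 2344 - 13*37 = 2344 - 481 = 1863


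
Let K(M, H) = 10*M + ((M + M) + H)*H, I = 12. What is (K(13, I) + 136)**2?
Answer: 521284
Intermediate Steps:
K(M, H) = 10*M + H*(H + 2*M) (K(M, H) = 10*M + (2*M + H)*H = 10*M + (H + 2*M)*H = 10*M + H*(H + 2*M))
(K(13, I) + 136)**2 = ((12**2 + 10*13 + 2*12*13) + 136)**2 = ((144 + 130 + 312) + 136)**2 = (586 + 136)**2 = 722**2 = 521284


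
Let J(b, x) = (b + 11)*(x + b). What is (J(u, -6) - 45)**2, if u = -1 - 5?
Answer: 11025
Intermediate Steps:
u = -6
J(b, x) = (11 + b)*(b + x)
(J(u, -6) - 45)**2 = (((-6)**2 + 11*(-6) + 11*(-6) - 6*(-6)) - 45)**2 = ((36 - 66 - 66 + 36) - 45)**2 = (-60 - 45)**2 = (-105)**2 = 11025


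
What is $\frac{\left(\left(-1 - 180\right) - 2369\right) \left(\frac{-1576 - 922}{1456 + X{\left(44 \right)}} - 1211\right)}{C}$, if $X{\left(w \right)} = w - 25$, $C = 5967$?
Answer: $\frac{397494}{767} \approx 518.25$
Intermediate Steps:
$X{\left(w \right)} = -25 + w$ ($X{\left(w \right)} = w - 25 = -25 + w$)
$\frac{\left(\left(-1 - 180\right) - 2369\right) \left(\frac{-1576 - 922}{1456 + X{\left(44 \right)}} - 1211\right)}{C} = \frac{\left(\left(-1 - 180\right) - 2369\right) \left(\frac{-1576 - 922}{1456 + \left(-25 + 44\right)} - 1211\right)}{5967} = \left(\left(-1 - 180\right) - 2369\right) \left(- \frac{2498}{1456 + 19} - 1211\right) \frac{1}{5967} = \left(-181 - 2369\right) \left(- \frac{2498}{1475} - 1211\right) \frac{1}{5967} = - 2550 \left(\left(-2498\right) \frac{1}{1475} - 1211\right) \frac{1}{5967} = - 2550 \left(- \frac{2498}{1475} - 1211\right) \frac{1}{5967} = \left(-2550\right) \left(- \frac{1788723}{1475}\right) \frac{1}{5967} = \frac{182449746}{59} \cdot \frac{1}{5967} = \frac{397494}{767}$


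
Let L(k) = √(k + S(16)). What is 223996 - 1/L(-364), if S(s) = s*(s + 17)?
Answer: 223996 - √41/82 ≈ 2.2400e+5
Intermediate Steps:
S(s) = s*(17 + s)
L(k) = √(528 + k) (L(k) = √(k + 16*(17 + 16)) = √(k + 16*33) = √(k + 528) = √(528 + k))
223996 - 1/L(-364) = 223996 - 1/(√(528 - 364)) = 223996 - 1/(√164) = 223996 - 1/(2*√41) = 223996 - √41/82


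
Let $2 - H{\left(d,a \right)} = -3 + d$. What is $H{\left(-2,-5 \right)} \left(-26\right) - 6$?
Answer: $-188$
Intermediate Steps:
$H{\left(d,a \right)} = 5 - d$ ($H{\left(d,a \right)} = 2 - \left(-3 + d\right) = 5 - d$)
$H{\left(-2,-5 \right)} \left(-26\right) - 6 = \left(5 - -2\right) \left(-26\right) - 6 = \left(5 + 2\right) \left(-26\right) - 6 = 7 \left(-26\right) - 6 = -182 - 6 = -188$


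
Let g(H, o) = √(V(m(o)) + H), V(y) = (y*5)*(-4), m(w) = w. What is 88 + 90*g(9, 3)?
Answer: 88 + 90*I*√51 ≈ 88.0 + 642.73*I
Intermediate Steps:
V(y) = -20*y (V(y) = (5*y)*(-4) = -20*y)
g(H, o) = √(H - 20*o) (g(H, o) = √(-20*o + H) = √(H - 20*o))
88 + 90*g(9, 3) = 88 + 90*√(9 - 20*3) = 88 + 90*√(9 - 60) = 88 + 90*√(-51) = 88 + 90*(I*√51) = 88 + 90*I*√51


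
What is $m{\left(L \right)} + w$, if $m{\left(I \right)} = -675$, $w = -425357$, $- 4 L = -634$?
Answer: $-426032$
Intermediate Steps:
$L = \frac{317}{2}$ ($L = \left(- \frac{1}{4}\right) \left(-634\right) = \frac{317}{2} \approx 158.5$)
$m{\left(L \right)} + w = -675 - 425357 = -426032$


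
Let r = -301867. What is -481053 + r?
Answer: -782920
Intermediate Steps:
-481053 + r = -481053 - 301867 = -782920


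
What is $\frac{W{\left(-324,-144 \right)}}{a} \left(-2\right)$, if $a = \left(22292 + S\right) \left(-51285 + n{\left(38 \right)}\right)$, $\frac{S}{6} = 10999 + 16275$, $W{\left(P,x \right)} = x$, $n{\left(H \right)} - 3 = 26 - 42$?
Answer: $- \frac{9}{298067029} \approx -3.0195 \cdot 10^{-8}$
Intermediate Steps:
$n{\left(H \right)} = -13$ ($n{\left(H \right)} = 3 + \left(26 - 42\right) = 3 - 16 = -13$)
$S = 163644$ ($S = 6 \left(10999 + 16275\right) = 6 \cdot 27274 = 163644$)
$a = -9538144928$ ($a = \left(22292 + 163644\right) \left(-51285 - 13\right) = 185936 \left(-51298\right) = -9538144928$)
$\frac{W{\left(-324,-144 \right)}}{a} \left(-2\right) = - \frac{144}{-9538144928} \left(-2\right) = \left(-144\right) \left(- \frac{1}{9538144928}\right) \left(-2\right) = \frac{9}{596134058} \left(-2\right) = - \frac{9}{298067029}$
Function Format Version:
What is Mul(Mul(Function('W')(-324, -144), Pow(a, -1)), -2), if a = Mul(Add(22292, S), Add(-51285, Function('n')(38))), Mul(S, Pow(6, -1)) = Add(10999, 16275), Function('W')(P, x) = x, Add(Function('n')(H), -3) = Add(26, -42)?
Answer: Rational(-9, 298067029) ≈ -3.0195e-8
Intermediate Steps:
Function('n')(H) = -13 (Function('n')(H) = Add(3, Add(26, -42)) = Add(3, -16) = -13)
S = 163644 (S = Mul(6, Add(10999, 16275)) = Mul(6, 27274) = 163644)
a = -9538144928 (a = Mul(Add(22292, 163644), Add(-51285, -13)) = Mul(185936, -51298) = -9538144928)
Mul(Mul(Function('W')(-324, -144), Pow(a, -1)), -2) = Mul(Mul(-144, Pow(-9538144928, -1)), -2) = Mul(Mul(-144, Rational(-1, 9538144928)), -2) = Mul(Rational(9, 596134058), -2) = Rational(-9, 298067029)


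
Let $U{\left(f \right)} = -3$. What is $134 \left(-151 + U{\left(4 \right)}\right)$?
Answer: $-20636$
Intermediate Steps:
$134 \left(-151 + U{\left(4 \right)}\right) = 134 \left(-151 - 3\right) = 134 \left(-154\right) = -20636$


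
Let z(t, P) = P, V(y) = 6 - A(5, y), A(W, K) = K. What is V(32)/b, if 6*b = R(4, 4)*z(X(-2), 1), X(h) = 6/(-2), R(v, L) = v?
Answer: -39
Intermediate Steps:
V(y) = 6 - y
X(h) = -3 (X(h) = 6*(-½) = -3)
b = ⅔ (b = (4*1)/6 = (⅙)*4 = ⅔ ≈ 0.66667)
V(32)/b = (6 - 1*32)/(⅔) = (6 - 32)*(3/2) = -26*3/2 = -39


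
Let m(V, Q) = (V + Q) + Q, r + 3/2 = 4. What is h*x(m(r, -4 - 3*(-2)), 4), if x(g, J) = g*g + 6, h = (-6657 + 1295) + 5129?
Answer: -44969/4 ≈ -11242.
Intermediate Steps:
r = 5/2 (r = -3/2 + 4 = 5/2 ≈ 2.5000)
h = -233 (h = -5362 + 5129 = -233)
m(V, Q) = V + 2*Q (m(V, Q) = (Q + V) + Q = V + 2*Q)
x(g, J) = 6 + g² (x(g, J) = g² + 6 = 6 + g²)
h*x(m(r, -4 - 3*(-2)), 4) = -233*(6 + (5/2 + 2*(-4 - 3*(-2)))²) = -233*(6 + (5/2 + 2*(-4 + 6))²) = -233*(6 + (5/2 + 2*2)²) = -233*(6 + (5/2 + 4)²) = -233*(6 + (13/2)²) = -233*(6 + 169/4) = -233*193/4 = -44969/4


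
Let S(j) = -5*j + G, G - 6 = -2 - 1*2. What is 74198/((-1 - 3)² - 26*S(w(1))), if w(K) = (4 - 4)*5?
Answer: -37099/18 ≈ -2061.1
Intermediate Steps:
G = 2 (G = 6 + (-2 - 1*2) = 6 + (-2 - 2) = 6 - 4 = 2)
w(K) = 0 (w(K) = 0*5 = 0)
S(j) = 2 - 5*j (S(j) = -5*j + 2 = 2 - 5*j)
74198/((-1 - 3)² - 26*S(w(1))) = 74198/((-1 - 3)² - 26*(2 - 5*0)) = 74198/((-4)² - 26*(2 + 0)) = 74198/(16 - 26*2) = 74198/(16 - 52) = 74198/(-36) = 74198*(-1/36) = -37099/18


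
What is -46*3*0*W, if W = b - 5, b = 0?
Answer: 0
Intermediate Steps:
W = -5 (W = 0 - 5 = -5)
-46*3*0*W = -46*3*0*(-5) = -0*(-5) = -46*0 = 0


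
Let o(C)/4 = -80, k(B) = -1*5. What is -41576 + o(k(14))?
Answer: -41896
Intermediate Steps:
k(B) = -5
o(C) = -320 (o(C) = 4*(-80) = -320)
-41576 + o(k(14)) = -41576 - 320 = -41896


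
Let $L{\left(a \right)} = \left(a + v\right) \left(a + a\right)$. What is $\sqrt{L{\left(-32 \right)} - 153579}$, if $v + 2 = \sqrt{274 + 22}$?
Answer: $\sqrt{-151403 - 128 \sqrt{74}} \approx 390.52 i$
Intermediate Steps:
$v = -2 + 2 \sqrt{74}$ ($v = -2 + \sqrt{274 + 22} = -2 + \sqrt{296} = -2 + 2 \sqrt{74} \approx 15.205$)
$L{\left(a \right)} = 2 a \left(-2 + a + 2 \sqrt{74}\right)$ ($L{\left(a \right)} = \left(a - \left(2 - 2 \sqrt{74}\right)\right) \left(a + a\right) = \left(-2 + a + 2 \sqrt{74}\right) 2 a = 2 a \left(-2 + a + 2 \sqrt{74}\right)$)
$\sqrt{L{\left(-32 \right)} - 153579} = \sqrt{2 \left(-32\right) \left(-2 - 32 + 2 \sqrt{74}\right) - 153579} = \sqrt{2 \left(-32\right) \left(-34 + 2 \sqrt{74}\right) - 153579} = \sqrt{\left(2176 - 128 \sqrt{74}\right) - 153579} = \sqrt{-151403 - 128 \sqrt{74}}$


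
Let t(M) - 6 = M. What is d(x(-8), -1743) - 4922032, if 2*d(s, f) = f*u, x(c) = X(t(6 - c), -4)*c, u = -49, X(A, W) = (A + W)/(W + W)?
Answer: -9758657/2 ≈ -4.8793e+6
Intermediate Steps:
t(M) = 6 + M
X(A, W) = (A + W)/(2*W) (X(A, W) = (A + W)/((2*W)) = (A + W)*(1/(2*W)) = (A + W)/(2*W))
x(c) = c*(-1 + c/8) (x(c) = ((1/2)*((6 + (6 - c)) - 4)/(-4))*c = ((1/2)*(-1/4)*((12 - c) - 4))*c = ((1/2)*(-1/4)*(8 - c))*c = (-1 + c/8)*c = c*(-1 + c/8))
d(s, f) = -49*f/2 (d(s, f) = (f*(-49))/2 = (-49*f)/2 = -49*f/2)
d(x(-8), -1743) - 4922032 = -49/2*(-1743) - 4922032 = 85407/2 - 4922032 = -9758657/2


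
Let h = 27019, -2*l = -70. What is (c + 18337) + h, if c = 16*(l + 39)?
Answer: 46540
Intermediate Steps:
l = 35 (l = -½*(-70) = 35)
c = 1184 (c = 16*(35 + 39) = 16*74 = 1184)
(c + 18337) + h = (1184 + 18337) + 27019 = 19521 + 27019 = 46540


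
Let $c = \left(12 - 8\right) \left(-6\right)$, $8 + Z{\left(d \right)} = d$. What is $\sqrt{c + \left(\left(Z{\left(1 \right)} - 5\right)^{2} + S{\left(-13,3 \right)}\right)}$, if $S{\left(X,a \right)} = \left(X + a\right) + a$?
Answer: $\sqrt{113} \approx 10.63$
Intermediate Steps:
$Z{\left(d \right)} = -8 + d$
$S{\left(X,a \right)} = X + 2 a$
$c = -24$ ($c = 4 \left(-6\right) = -24$)
$\sqrt{c + \left(\left(Z{\left(1 \right)} - 5\right)^{2} + S{\left(-13,3 \right)}\right)} = \sqrt{-24 + \left(\left(\left(-8 + 1\right) - 5\right)^{2} + \left(-13 + 2 \cdot 3\right)\right)} = \sqrt{-24 + \left(\left(-7 - 5\right)^{2} + \left(-13 + 6\right)\right)} = \sqrt{-24 - \left(7 - \left(-12\right)^{2}\right)} = \sqrt{-24 + \left(144 - 7\right)} = \sqrt{-24 + 137} = \sqrt{113}$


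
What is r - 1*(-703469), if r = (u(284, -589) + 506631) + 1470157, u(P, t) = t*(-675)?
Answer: 3077832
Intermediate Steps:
u(P, t) = -675*t
r = 2374363 (r = (-675*(-589) + 506631) + 1470157 = (397575 + 506631) + 1470157 = 904206 + 1470157 = 2374363)
r - 1*(-703469) = 2374363 - 1*(-703469) = 2374363 + 703469 = 3077832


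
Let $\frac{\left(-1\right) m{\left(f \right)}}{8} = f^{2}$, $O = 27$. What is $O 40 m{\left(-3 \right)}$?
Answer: $-77760$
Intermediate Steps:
$m{\left(f \right)} = - 8 f^{2}$
$O 40 m{\left(-3 \right)} = 27 \cdot 40 \left(- 8 \left(-3\right)^{2}\right) = 1080 \left(\left(-8\right) 9\right) = 1080 \left(-72\right) = -77760$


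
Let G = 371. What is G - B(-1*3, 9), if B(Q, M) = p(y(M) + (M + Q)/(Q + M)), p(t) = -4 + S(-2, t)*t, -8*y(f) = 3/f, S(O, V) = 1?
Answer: 8977/24 ≈ 374.04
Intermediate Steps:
y(f) = -3/(8*f)
p(t) = -4 + t (p(t) = -4 + 1*t = -4 + t)
B(Q, M) = -3 - 3/(8*M) (B(Q, M) = -4 + (-3/(8*M) + (M + Q)/(Q + M)) = -4 + (-3/(8*M) + (M + Q)/(M + Q)) = -4 + (-3/(8*M) + 1) = -4 + (1 - 3/(8*M)) = -3 - 3/(8*M))
G - B(-1*3, 9) = 371 - (-3 - 3/8/9) = 371 - (-3 - 3/8*⅑) = 371 - (-3 - 1/24) = 371 - 1*(-73/24) = 371 + 73/24 = 8977/24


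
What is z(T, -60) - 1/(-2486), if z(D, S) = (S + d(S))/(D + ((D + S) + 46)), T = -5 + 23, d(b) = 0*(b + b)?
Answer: -6779/2486 ≈ -2.7269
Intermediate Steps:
d(b) = 0 (d(b) = 0*(2*b) = 0)
T = 18
z(D, S) = S/(46 + S + 2*D) (z(D, S) = (S + 0)/(D + ((D + S) + 46)) = S/(D + (46 + D + S)) = S/(46 + S + 2*D))
z(T, -60) - 1/(-2486) = -60/(46 - 60 + 2*18) - 1/(-2486) = -60/(46 - 60 + 36) - 1*(-1/2486) = -60/22 + 1/2486 = -60*1/22 + 1/2486 = -30/11 + 1/2486 = -6779/2486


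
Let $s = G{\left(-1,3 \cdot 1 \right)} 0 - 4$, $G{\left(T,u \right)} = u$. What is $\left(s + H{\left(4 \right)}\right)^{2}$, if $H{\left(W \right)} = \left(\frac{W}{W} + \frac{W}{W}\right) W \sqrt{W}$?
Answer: $144$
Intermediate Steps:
$H{\left(W \right)} = 2 W^{\frac{3}{2}}$ ($H{\left(W \right)} = \left(1 + 1\right) W \sqrt{W} = 2 W \sqrt{W} = 2 W^{\frac{3}{2}}$)
$s = -4$ ($s = 3 \cdot 1 \cdot 0 - 4 = 3 \cdot 0 - 4 = 0 - 4 = -4$)
$\left(s + H{\left(4 \right)}\right)^{2} = \left(-4 + 2 \cdot 4^{\frac{3}{2}}\right)^{2} = \left(-4 + 2 \cdot 8\right)^{2} = \left(-4 + 16\right)^{2} = 12^{2} = 144$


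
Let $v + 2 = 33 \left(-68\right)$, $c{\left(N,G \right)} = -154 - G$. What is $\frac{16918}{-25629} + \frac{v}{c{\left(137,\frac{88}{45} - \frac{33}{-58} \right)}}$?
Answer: $\frac{143327242118}{10470189741} \approx 13.689$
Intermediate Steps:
$v = -2246$ ($v = -2 + 33 \left(-68\right) = -2 - 2244 = -2246$)
$\frac{16918}{-25629} + \frac{v}{c{\left(137,\frac{88}{45} - \frac{33}{-58} \right)}} = \frac{16918}{-25629} - \frac{2246}{-154 - \left(\frac{88}{45} - \frac{33}{-58}\right)} = 16918 \left(- \frac{1}{25629}\right) - \frac{2246}{-154 - \left(88 \cdot \frac{1}{45} - - \frac{33}{58}\right)} = - \frac{16918}{25629} - \frac{2246}{-154 - \left(\frac{88}{45} + \frac{33}{58}\right)} = - \frac{16918}{25629} - \frac{2246}{-154 - \frac{6589}{2610}} = - \frac{16918}{25629} - \frac{2246}{- \frac{408529}{2610}} = - \frac{16918}{25629} - - \frac{5862060}{408529} = - \frac{16918}{25629} + \frac{5862060}{408529} = \frac{143327242118}{10470189741}$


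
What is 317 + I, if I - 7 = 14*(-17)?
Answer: 86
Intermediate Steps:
I = -231 (I = 7 + 14*(-17) = 7 - 238 = -231)
317 + I = 317 - 231 = 86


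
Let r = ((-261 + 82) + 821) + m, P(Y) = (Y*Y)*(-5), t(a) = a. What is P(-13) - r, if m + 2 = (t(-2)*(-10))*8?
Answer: -1645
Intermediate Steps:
P(Y) = -5*Y² (P(Y) = Y²*(-5) = -5*Y²)
m = 158 (m = -2 - 2*(-10)*8 = -2 + 20*8 = -2 + 160 = 158)
r = 800 (r = ((-261 + 82) + 821) + 158 = (-179 + 821) + 158 = 642 + 158 = 800)
P(-13) - r = -5*(-13)² - 1*800 = -5*169 - 800 = -845 - 800 = -1645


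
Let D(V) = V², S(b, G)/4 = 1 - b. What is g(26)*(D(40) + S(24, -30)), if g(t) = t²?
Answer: 1019408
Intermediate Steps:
S(b, G) = 4 - 4*b (S(b, G) = 4*(1 - b) = 4 - 4*b)
g(26)*(D(40) + S(24, -30)) = 26²*(40² + (4 - 4*24)) = 676*(1600 + (4 - 96)) = 676*(1600 - 92) = 676*1508 = 1019408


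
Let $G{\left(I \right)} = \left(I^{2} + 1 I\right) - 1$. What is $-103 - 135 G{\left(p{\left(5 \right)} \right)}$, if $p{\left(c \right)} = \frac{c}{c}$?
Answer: $-238$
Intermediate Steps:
$p{\left(c \right)} = 1$
$G{\left(I \right)} = -1 + I + I^{2}$ ($G{\left(I \right)} = \left(I^{2} + I\right) - 1 = \left(I + I^{2}\right) - 1 = -1 + I + I^{2}$)
$-103 - 135 G{\left(p{\left(5 \right)} \right)} = -103 - 135 \left(-1 + 1 + 1^{2}\right) = -103 - 135 \left(-1 + 1 + 1\right) = -103 - 135 = -238$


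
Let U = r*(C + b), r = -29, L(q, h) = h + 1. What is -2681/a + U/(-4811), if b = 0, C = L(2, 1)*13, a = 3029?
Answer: -10614425/14572519 ≈ -0.72839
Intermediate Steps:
L(q, h) = 1 + h
C = 26 (C = (1 + 1)*13 = 2*13 = 26)
U = -754 (U = -29*(26 + 0) = -29*26 = -754)
-2681/a + U/(-4811) = -2681/3029 - 754/(-4811) = -2681*1/3029 - 754*(-1/4811) = -2681/3029 + 754/4811 = -10614425/14572519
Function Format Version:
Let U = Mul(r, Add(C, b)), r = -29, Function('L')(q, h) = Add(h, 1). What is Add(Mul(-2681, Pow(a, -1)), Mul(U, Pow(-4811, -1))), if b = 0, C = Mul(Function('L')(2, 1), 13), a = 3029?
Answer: Rational(-10614425, 14572519) ≈ -0.72839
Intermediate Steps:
Function('L')(q, h) = Add(1, h)
C = 26 (C = Mul(Add(1, 1), 13) = Mul(2, 13) = 26)
U = -754 (U = Mul(-29, Add(26, 0)) = Mul(-29, 26) = -754)
Add(Mul(-2681, Pow(a, -1)), Mul(U, Pow(-4811, -1))) = Add(Mul(-2681, Pow(3029, -1)), Mul(-754, Pow(-4811, -1))) = Add(Mul(-2681, Rational(1, 3029)), Mul(-754, Rational(-1, 4811))) = Add(Rational(-2681, 3029), Rational(754, 4811)) = Rational(-10614425, 14572519)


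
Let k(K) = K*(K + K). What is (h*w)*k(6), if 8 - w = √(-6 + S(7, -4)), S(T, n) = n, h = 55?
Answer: 31680 - 3960*I*√10 ≈ 31680.0 - 12523.0*I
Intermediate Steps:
w = 8 - I*√10 (w = 8 - √(-6 - 4) = 8 - √(-10) = 8 - I*√10 ≈ 8.0 - 3.1623*I)
k(K) = 2*K² (k(K) = K*(2*K) = 2*K²)
(h*w)*k(6) = (55*(8 - I*√10))*(2*6²) = (440 - 55*I*√10)*(2*36) = (440 - 55*I*√10)*72 = 31680 - 3960*I*√10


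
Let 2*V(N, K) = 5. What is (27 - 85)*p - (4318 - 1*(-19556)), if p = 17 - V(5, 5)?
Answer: -24715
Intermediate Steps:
V(N, K) = 5/2 (V(N, K) = (½)*5 = 5/2)
p = 29/2 (p = 17 - 1*5/2 = 17 - 5/2 = 29/2 ≈ 14.500)
(27 - 85)*p - (4318 - 1*(-19556)) = (27 - 85)*(29/2) - (4318 - 1*(-19556)) = -58*29/2 - (4318 + 19556) = -841 - 1*23874 = -841 - 23874 = -24715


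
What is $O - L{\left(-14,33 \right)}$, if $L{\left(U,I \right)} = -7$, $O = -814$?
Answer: $-807$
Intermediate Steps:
$O - L{\left(-14,33 \right)} = -814 - -7 = -814 + 7 = -807$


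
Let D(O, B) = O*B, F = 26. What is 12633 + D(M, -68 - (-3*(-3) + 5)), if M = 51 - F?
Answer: 10583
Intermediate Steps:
M = 25 (M = 51 - 1*26 = 51 - 26 = 25)
D(O, B) = B*O
12633 + D(M, -68 - (-3*(-3) + 5)) = 12633 + (-68 - (-3*(-3) + 5))*25 = 12633 + (-68 - (9 + 5))*25 = 12633 + (-68 - 1*14)*25 = 12633 + (-68 - 14)*25 = 12633 - 82*25 = 12633 - 2050 = 10583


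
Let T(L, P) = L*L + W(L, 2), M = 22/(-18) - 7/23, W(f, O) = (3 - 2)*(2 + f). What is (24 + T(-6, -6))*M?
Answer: -17696/207 ≈ -85.488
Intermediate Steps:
W(f, O) = 2 + f (W(f, O) = 1*(2 + f) = 2 + f)
M = -316/207 (M = 22*(-1/18) - 7*1/23 = -11/9 - 7/23 = -316/207 ≈ -1.5266)
T(L, P) = 2 + L + L**2 (T(L, P) = L*L + (2 + L) = L**2 + (2 + L) = 2 + L + L**2)
(24 + T(-6, -6))*M = (24 + (2 - 6 + (-6)**2))*(-316/207) = (24 + (2 - 6 + 36))*(-316/207) = (24 + 32)*(-316/207) = 56*(-316/207) = -17696/207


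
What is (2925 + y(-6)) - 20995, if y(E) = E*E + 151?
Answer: -17883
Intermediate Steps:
y(E) = 151 + E**2 (y(E) = E**2 + 151 = 151 + E**2)
(2925 + y(-6)) - 20995 = (2925 + (151 + (-6)**2)) - 20995 = (2925 + (151 + 36)) - 20995 = (2925 + 187) - 20995 = 3112 - 20995 = -17883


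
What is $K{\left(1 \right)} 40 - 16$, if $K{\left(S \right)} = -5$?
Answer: $-216$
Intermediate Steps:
$K{\left(1 \right)} 40 - 16 = \left(-5\right) 40 - 16 = -200 - 16 = -216$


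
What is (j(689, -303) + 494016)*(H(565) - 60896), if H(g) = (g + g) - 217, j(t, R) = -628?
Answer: -29594892404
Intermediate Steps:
H(g) = -217 + 2*g (H(g) = 2*g - 217 = -217 + 2*g)
(j(689, -303) + 494016)*(H(565) - 60896) = (-628 + 494016)*((-217 + 2*565) - 60896) = 493388*((-217 + 1130) - 60896) = 493388*(913 - 60896) = 493388*(-59983) = -29594892404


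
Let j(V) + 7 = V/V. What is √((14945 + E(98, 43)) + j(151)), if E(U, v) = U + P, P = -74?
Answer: √14963 ≈ 122.32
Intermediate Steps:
j(V) = -6 (j(V) = -7 + V/V = -7 + 1 = -6)
E(U, v) = -74 + U (E(U, v) = U - 74 = -74 + U)
√((14945 + E(98, 43)) + j(151)) = √((14945 + (-74 + 98)) - 6) = √((14945 + 24) - 6) = √(14969 - 6) = √14963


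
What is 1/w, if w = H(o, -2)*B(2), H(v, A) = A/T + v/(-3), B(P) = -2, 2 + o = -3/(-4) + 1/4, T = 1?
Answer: 3/10 ≈ 0.30000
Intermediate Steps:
o = -1 (o = -2 + (-3/(-4) + 1/4) = -2 + (-3*(-¼) + 1*(¼)) = -2 + (¾ + ¼) = -2 + 1 = -1)
H(v, A) = A - v/3 (H(v, A) = A/1 + v/(-3) = A*1 + v*(-⅓) = A - v/3)
w = 10/3 (w = (-2 - ⅓*(-1))*(-2) = (-2 + ⅓)*(-2) = -5/3*(-2) = 10/3 ≈ 3.3333)
1/w = 1/(10/3) = 3/10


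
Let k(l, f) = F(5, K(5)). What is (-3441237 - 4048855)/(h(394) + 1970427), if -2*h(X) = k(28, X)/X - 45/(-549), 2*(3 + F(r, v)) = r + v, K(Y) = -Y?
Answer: -360033742256/94714483249 ≈ -3.8013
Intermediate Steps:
F(r, v) = -3 + r/2 + v/2 (F(r, v) = -3 + (r + v)/2 = -3 + (r/2 + v/2) = -3 + r/2 + v/2)
k(l, f) = -3 (k(l, f) = -3 + (½)*5 + (-1*5)/2 = -3 + 5/2 + (½)*(-5) = -3 + 5/2 - 5/2 = -3)
h(X) = -5/122 + 3/(2*X) (h(X) = -(-3/X - 45/(-549))/2 = -(-3/X - 45*(-1/549))/2 = -(-3/X + 5/61)/2 = -(5/61 - 3/X)/2 = -5/122 + 3/(2*X))
(-3441237 - 4048855)/(h(394) + 1970427) = (-3441237 - 4048855)/((1/122)*(183 - 5*394)/394 + 1970427) = -7490092/((1/122)*(1/394)*(183 - 1970) + 1970427) = -7490092/((1/122)*(1/394)*(-1787) + 1970427) = -7490092/(-1787/48068 + 1970427) = -7490092/94714483249/48068 = -7490092*48068/94714483249 = -360033742256/94714483249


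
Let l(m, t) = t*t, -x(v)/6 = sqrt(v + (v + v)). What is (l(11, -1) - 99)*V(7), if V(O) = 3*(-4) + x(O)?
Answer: 1176 + 588*sqrt(21) ≈ 3870.6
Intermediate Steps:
x(v) = -6*sqrt(3)*sqrt(v) (x(v) = -6*sqrt(v + (v + v)) = -6*sqrt(v + 2*v) = -6*sqrt(3)*sqrt(v))
l(m, t) = t**2
V(O) = -12 - 6*sqrt(3)*sqrt(O) (V(O) = 3*(-4) - 6*sqrt(3)*sqrt(O) = -12 - 6*sqrt(3)*sqrt(O))
(l(11, -1) - 99)*V(7) = ((-1)**2 - 99)*(-12 - 6*sqrt(3)*sqrt(7)) = (1 - 99)*(-12 - 6*sqrt(21)) = -98*(-12 - 6*sqrt(21)) = 1176 + 588*sqrt(21)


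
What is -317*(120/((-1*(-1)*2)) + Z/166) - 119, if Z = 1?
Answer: -3177391/166 ≈ -19141.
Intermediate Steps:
-317*(120/((-1*(-1)*2)) + Z/166) - 119 = -317*(120/((-1*(-1)*2)) + 1/166) - 119 = -317*(120/((1*2)) + 1*(1/166)) - 119 = -317*(120/2 + 1/166) - 119 = -317*(120*(½) + 1/166) - 119 = -317*(60 + 1/166) - 119 = -317*9961/166 - 119 = -3157637/166 - 119 = -3177391/166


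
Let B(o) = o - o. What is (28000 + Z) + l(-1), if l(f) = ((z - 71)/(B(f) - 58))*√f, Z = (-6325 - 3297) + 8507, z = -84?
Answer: 26885 + 155*I/58 ≈ 26885.0 + 2.6724*I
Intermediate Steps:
B(o) = 0
Z = -1115 (Z = -9622 + 8507 = -1115)
l(f) = 155*√f/58 (l(f) = ((-84 - 71)/(0 - 58))*√f = (-155/(-58))*√f = (-155*(-1/58))*√f = 155*√f/58)
(28000 + Z) + l(-1) = (28000 - 1115) + 155*√(-1)/58 = 26885 + 155*I/58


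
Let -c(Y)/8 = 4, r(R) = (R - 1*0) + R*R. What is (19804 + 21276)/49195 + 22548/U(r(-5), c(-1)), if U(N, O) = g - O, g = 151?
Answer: 74451100/600179 ≈ 124.05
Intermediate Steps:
r(R) = R + R² (r(R) = (R + 0) + R² = R + R²)
c(Y) = -32 (c(Y) = -8*4 = -32)
U(N, O) = 151 - O
(19804 + 21276)/49195 + 22548/U(r(-5), c(-1)) = (19804 + 21276)/49195 + 22548/(151 - 1*(-32)) = 41080*(1/49195) + 22548/(151 + 32) = 8216/9839 + 22548/183 = 8216/9839 + 22548*(1/183) = 8216/9839 + 7516/61 = 74451100/600179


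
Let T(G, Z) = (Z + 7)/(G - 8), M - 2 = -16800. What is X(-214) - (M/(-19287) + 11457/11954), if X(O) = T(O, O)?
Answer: -3825722578/4265300763 ≈ -0.89694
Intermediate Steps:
M = -16798 (M = 2 - 16800 = -16798)
T(G, Z) = (7 + Z)/(-8 + G)
X(O) = (7 + O)/(-8 + O)
X(-214) - (M/(-19287) + 11457/11954) = (7 - 214)/(-8 - 214) - (-16798/(-19287) + 11457/11954) = -207/(-222) - (-16798*(-1/19287) + 11457*(1/11954)) = -1/222*(-207) - (16798/19287 + 11457/11954) = 69/74 - 1*421774451/230556798 = 69/74 - 421774451/230556798 = -3825722578/4265300763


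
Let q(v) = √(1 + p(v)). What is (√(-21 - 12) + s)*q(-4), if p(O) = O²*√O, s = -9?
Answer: √(1 + 32*I)*(-9 + I*√33) ≈ -59.189 - 12.102*I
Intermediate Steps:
p(O) = O^(5/2)
q(v) = √(1 + v^(5/2))
(√(-21 - 12) + s)*q(-4) = (√(-21 - 12) - 9)*√(1 + (-4)^(5/2)) = (√(-33) - 9)*√(1 + 32*I) = (I*√33 - 9)*√(1 + 32*I) = (-9 + I*√33)*√(1 + 32*I) = √(1 + 32*I)*(-9 + I*√33)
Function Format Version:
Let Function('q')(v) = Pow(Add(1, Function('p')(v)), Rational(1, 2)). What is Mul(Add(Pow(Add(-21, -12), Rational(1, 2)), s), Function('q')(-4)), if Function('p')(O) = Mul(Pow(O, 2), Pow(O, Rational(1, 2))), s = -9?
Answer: Mul(Pow(Add(1, Mul(32, I)), Rational(1, 2)), Add(-9, Mul(I, Pow(33, Rational(1, 2))))) ≈ Add(-59.189, Mul(-12.102, I))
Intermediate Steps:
Function('p')(O) = Pow(O, Rational(5, 2))
Function('q')(v) = Pow(Add(1, Pow(v, Rational(5, 2))), Rational(1, 2))
Mul(Add(Pow(Add(-21, -12), Rational(1, 2)), s), Function('q')(-4)) = Mul(Add(Pow(Add(-21, -12), Rational(1, 2)), -9), Pow(Add(1, Pow(-4, Rational(5, 2))), Rational(1, 2))) = Mul(Add(Pow(-33, Rational(1, 2)), -9), Pow(Add(1, Mul(32, I)), Rational(1, 2))) = Mul(Add(Mul(I, Pow(33, Rational(1, 2))), -9), Pow(Add(1, Mul(32, I)), Rational(1, 2))) = Mul(Add(-9, Mul(I, Pow(33, Rational(1, 2)))), Pow(Add(1, Mul(32, I)), Rational(1, 2))) = Mul(Pow(Add(1, Mul(32, I)), Rational(1, 2)), Add(-9, Mul(I, Pow(33, Rational(1, 2)))))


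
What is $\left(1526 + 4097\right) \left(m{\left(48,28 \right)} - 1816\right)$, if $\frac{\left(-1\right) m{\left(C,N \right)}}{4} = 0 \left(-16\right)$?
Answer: $-10211368$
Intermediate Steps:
$m{\left(C,N \right)} = 0$ ($m{\left(C,N \right)} = - 4 \cdot 0 \left(-16\right) = \left(-4\right) 0 = 0$)
$\left(1526 + 4097\right) \left(m{\left(48,28 \right)} - 1816\right) = \left(1526 + 4097\right) \left(0 - 1816\right) = 5623 \left(-1816\right) = -10211368$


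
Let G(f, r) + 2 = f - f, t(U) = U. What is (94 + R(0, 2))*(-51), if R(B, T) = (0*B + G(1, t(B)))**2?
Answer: -4998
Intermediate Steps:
G(f, r) = -2 (G(f, r) = -2 + (f - f) = -2 + 0 = -2)
R(B, T) = 4 (R(B, T) = (0*B - 2)**2 = (0 - 2)**2 = (-2)**2 = 4)
(94 + R(0, 2))*(-51) = (94 + 4)*(-51) = 98*(-51) = -4998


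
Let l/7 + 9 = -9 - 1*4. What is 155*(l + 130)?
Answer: -3720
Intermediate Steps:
l = -154 (l = -63 + 7*(-9 - 1*4) = -63 + 7*(-9 - 4) = -63 + 7*(-13) = -63 - 91 = -154)
155*(l + 130) = 155*(-154 + 130) = 155*(-24) = -3720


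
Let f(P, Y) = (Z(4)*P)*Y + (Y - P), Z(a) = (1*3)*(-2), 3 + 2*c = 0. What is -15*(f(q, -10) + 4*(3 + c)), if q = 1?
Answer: -825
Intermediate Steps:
c = -3/2 (c = -3/2 + (½)*0 = -3/2 + 0 = -3/2 ≈ -1.5000)
Z(a) = -6 (Z(a) = 3*(-2) = -6)
f(P, Y) = Y - P - 6*P*Y (f(P, Y) = (-6*P)*Y + (Y - P) = -6*P*Y + (Y - P) = Y - P - 6*P*Y)
-15*(f(q, -10) + 4*(3 + c)) = -15*((-10 - 1*1 - 6*1*(-10)) + 4*(3 - 3/2)) = -15*((-10 - 1 + 60) + 4*(3/2)) = -15*(49 + 6) = -15*55 = -825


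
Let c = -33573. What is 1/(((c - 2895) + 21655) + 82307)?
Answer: 1/67494 ≈ 1.4816e-5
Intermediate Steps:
1/(((c - 2895) + 21655) + 82307) = 1/(((-33573 - 2895) + 21655) + 82307) = 1/((-36468 + 21655) + 82307) = 1/(-14813 + 82307) = 1/67494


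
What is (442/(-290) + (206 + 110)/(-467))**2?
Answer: 22209046729/4585321225 ≈ 4.8435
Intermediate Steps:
(442/(-290) + (206 + 110)/(-467))**2 = (442*(-1/290) + 316*(-1/467))**2 = (-221/145 - 316/467)**2 = (-149027/67715)**2 = 22209046729/4585321225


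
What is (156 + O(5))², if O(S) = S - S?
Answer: 24336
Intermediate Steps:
O(S) = 0
(156 + O(5))² = (156 + 0)² = 156² = 24336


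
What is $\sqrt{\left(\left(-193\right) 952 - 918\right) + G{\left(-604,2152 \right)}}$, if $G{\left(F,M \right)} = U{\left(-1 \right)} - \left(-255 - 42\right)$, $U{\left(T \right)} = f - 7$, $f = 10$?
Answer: $i \sqrt{184354} \approx 429.36 i$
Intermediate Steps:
$U{\left(T \right)} = 3$ ($U{\left(T \right)} = 10 - 7 = 3$)
$G{\left(F,M \right)} = 300$ ($G{\left(F,M \right)} = 3 - \left(-255 - 42\right) = 3 - -297 = 3 + 297 = 300$)
$\sqrt{\left(\left(-193\right) 952 - 918\right) + G{\left(-604,2152 \right)}} = \sqrt{\left(\left(-193\right) 952 - 918\right) + 300} = \sqrt{\left(-183736 - 918\right) + 300} = \sqrt{-184654 + 300} = \sqrt{-184354} = i \sqrt{184354}$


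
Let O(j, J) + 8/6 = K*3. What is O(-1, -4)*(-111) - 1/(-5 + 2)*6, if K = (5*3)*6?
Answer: -29820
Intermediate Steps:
K = 90 (K = 15*6 = 90)
O(j, J) = 806/3 (O(j, J) = -4/3 + 90*3 = -4/3 + 270 = 806/3)
O(-1, -4)*(-111) - 1/(-5 + 2)*6 = (806/3)*(-111) - 1/(-5 + 2)*6 = -29822 - 1/(-3)*6 = -29822 - 1*(-1/3)*6 = -29822 + (1/3)*6 = -29822 + 2 = -29820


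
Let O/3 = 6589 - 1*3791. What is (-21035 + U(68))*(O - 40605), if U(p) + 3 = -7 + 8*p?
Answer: 660357711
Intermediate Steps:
O = 8394 (O = 3*(6589 - 1*3791) = 3*(6589 - 3791) = 3*2798 = 8394)
U(p) = -10 + 8*p (U(p) = -3 + (-7 + 8*p) = -10 + 8*p)
(-21035 + U(68))*(O - 40605) = (-21035 + (-10 + 8*68))*(8394 - 40605) = (-21035 + (-10 + 544))*(-32211) = (-21035 + 534)*(-32211) = -20501*(-32211) = 660357711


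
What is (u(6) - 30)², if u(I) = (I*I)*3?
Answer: 6084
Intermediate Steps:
u(I) = 3*I² (u(I) = I²*3 = 3*I²)
(u(6) - 30)² = (3*6² - 30)² = (3*36 - 30)² = (108 - 30)² = 78² = 6084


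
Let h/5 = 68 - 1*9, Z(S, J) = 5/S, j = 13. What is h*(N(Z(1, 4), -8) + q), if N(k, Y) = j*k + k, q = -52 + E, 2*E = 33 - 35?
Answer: 5015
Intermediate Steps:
E = -1 (E = (33 - 35)/2 = (½)*(-2) = -1)
q = -53 (q = -52 - 1 = -53)
h = 295 (h = 5*(68 - 1*9) = 5*(68 - 9) = 5*59 = 295)
N(k, Y) = 14*k (N(k, Y) = 13*k + k = 14*k)
h*(N(Z(1, 4), -8) + q) = 295*(14*(5/1) - 53) = 295*(14*(5*1) - 53) = 295*(14*5 - 53) = 295*(70 - 53) = 295*17 = 5015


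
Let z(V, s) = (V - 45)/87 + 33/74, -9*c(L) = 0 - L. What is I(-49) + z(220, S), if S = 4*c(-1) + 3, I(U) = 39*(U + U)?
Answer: -24590215/6438 ≈ -3819.5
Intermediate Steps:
c(L) = L/9 (c(L) = -(0 - L)/9 = -(-1)*L/9 = L/9)
I(U) = 78*U (I(U) = 39*(2*U) = 78*U)
S = 23/9 (S = 4*((1/9)*(-1)) + 3 = 4*(-1/9) + 3 = -4/9 + 3 = 23/9 ≈ 2.5556)
z(V, s) = -153/2146 + V/87 (z(V, s) = (-45 + V)*(1/87) + 33*(1/74) = (-15/29 + V/87) + 33/74 = -153/2146 + V/87)
I(-49) + z(220, S) = 78*(-49) + (-153/2146 + (1/87)*220) = -3822 + (-153/2146 + 220/87) = -3822 + 15821/6438 = -24590215/6438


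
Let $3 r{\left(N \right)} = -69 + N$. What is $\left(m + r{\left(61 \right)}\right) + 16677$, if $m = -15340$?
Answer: $\frac{4003}{3} \approx 1334.3$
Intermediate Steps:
$r{\left(N \right)} = -23 + \frac{N}{3}$ ($r{\left(N \right)} = \frac{-69 + N}{3} = -23 + \frac{N}{3}$)
$\left(m + r{\left(61 \right)}\right) + 16677 = \left(-15340 + \left(-23 + \frac{1}{3} \cdot 61\right)\right) + 16677 = \left(-15340 + \left(-23 + \frac{61}{3}\right)\right) + 16677 = \left(-15340 - \frac{8}{3}\right) + 16677 = - \frac{46028}{3} + 16677 = \frac{4003}{3}$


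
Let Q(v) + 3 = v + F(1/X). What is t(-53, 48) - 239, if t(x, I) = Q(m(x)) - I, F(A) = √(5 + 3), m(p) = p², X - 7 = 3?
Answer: 2519 + 2*√2 ≈ 2521.8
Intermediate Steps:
X = 10 (X = 7 + 3 = 10)
F(A) = 2*√2 (F(A) = √8 = 2*√2)
Q(v) = -3 + v + 2*√2 (Q(v) = -3 + (v + 2*√2) = -3 + v + 2*√2)
t(x, I) = -3 + x² - I + 2*√2 (t(x, I) = (-3 + x² + 2*√2) - I = -3 + x² - I + 2*√2)
t(-53, 48) - 239 = (-3 + (-53)² - 1*48 + 2*√2) - 239 = (-3 + 2809 - 48 + 2*√2) - 239 = (2758 + 2*√2) - 239 = 2519 + 2*√2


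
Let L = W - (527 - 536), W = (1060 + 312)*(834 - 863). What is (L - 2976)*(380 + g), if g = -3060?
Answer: 114583400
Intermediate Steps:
W = -39788 (W = 1372*(-29) = -39788)
L = -39779 (L = -39788 - (527 - 536) = -39788 - 1*(-9) = -39788 + 9 = -39779)
(L - 2976)*(380 + g) = (-39779 - 2976)*(380 - 3060) = -42755*(-2680) = 114583400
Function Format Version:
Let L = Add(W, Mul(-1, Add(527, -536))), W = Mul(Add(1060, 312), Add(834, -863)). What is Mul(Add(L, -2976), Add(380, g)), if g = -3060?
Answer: 114583400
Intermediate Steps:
W = -39788 (W = Mul(1372, -29) = -39788)
L = -39779 (L = Add(-39788, Mul(-1, Add(527, -536))) = Add(-39788, Mul(-1, -9)) = Add(-39788, 9) = -39779)
Mul(Add(L, -2976), Add(380, g)) = Mul(Add(-39779, -2976), Add(380, -3060)) = Mul(-42755, -2680) = 114583400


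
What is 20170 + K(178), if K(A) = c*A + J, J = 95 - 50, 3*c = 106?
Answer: 79513/3 ≈ 26504.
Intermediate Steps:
c = 106/3 (c = (⅓)*106 = 106/3 ≈ 35.333)
J = 45
K(A) = 45 + 106*A/3 (K(A) = 106*A/3 + 45 = 45 + 106*A/3)
20170 + K(178) = 20170 + (45 + (106/3)*178) = 20170 + (45 + 18868/3) = 20170 + 19003/3 = 79513/3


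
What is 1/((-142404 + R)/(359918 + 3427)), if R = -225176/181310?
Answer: -32939040975/12909747208 ≈ -2.5515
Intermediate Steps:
R = -112588/90655 (R = -225176*1/181310 = -112588/90655 ≈ -1.2419)
1/((-142404 + R)/(359918 + 3427)) = 1/((-142404 - 112588/90655)/(359918 + 3427)) = 1/(-12909747208/90655/363345) = 1/(-12909747208/90655*1/363345) = 1/(-12909747208/32939040975) = -32939040975/12909747208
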